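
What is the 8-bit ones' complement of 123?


123 ^ 255 = 132

132


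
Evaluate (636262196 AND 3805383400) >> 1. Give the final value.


Step 1: 636262196 & 3805383400 = 549487136
Step 2: 549487136 >> 1 = 274743568

274743568


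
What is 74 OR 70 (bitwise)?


0b1001010 | 0b1000110 = 0b1001110 = 78

78


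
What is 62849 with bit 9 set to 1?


62849 | (1 << 9) = 62849 | 512 = 63361

63361


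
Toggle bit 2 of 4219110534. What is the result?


4219110534 ^ (1 << 2) = 4219110534 ^ 4 = 4219110530

4219110530


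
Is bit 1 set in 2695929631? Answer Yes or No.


0b10100000101100001001111100011111, bit 1 = 1. Yes

Yes


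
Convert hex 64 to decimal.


64 hex = 100 decimal

100


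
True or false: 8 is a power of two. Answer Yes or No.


0b1000. Only one bit set => Yes

Yes


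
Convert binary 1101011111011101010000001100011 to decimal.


1101011111011101010000001100011 in decimal = 1810800739

1810800739


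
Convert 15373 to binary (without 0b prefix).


15373 = 11110000001101 in binary

11110000001101


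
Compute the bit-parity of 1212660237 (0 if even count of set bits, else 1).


0b1001000010001111011101000001101 has 14 ones => parity 0

0


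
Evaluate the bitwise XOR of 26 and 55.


0b11010 ^ 0b110111 = 0b101101 = 45

45


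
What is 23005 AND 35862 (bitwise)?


0b101100111011101 & 0b1000110000010110 = 0b100000010100 = 2068

2068


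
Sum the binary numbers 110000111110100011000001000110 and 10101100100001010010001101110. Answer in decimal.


110000111110100011000001000110 + 10101100100001010010001101110 = 1000110100010101101010010110100 = 1183503540

1183503540


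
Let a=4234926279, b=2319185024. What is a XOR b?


4234926279 ^ 2319185024 = 1984965703

1984965703


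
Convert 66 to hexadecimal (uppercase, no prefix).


66 = 42 hex

42


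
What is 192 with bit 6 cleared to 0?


192 & ~(1 << 6) = 128

128


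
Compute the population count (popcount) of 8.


0b1000 has 1 set bits

1


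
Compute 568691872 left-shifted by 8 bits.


0b100001111001011000110010100000 << 8 = 0b10000111100101100011001010000000000000 = 145585119232

145585119232


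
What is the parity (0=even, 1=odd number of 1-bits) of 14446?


0b11100001101110 has 8 ones => parity 0

0


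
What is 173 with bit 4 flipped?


173 ^ (1 << 4) = 173 ^ 16 = 189

189


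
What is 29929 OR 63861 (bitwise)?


0b111010011101001 | 0b1111100101110101 = 0b1111110111111101 = 65021

65021


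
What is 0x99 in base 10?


99 hex = 153 decimal

153


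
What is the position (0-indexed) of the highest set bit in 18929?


0b100100111110001. Highest set bit at position 14

14


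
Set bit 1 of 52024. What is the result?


52024 | (1 << 1) = 52024 | 2 = 52026

52026


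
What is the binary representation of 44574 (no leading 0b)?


44574 = 1010111000011110 in binary

1010111000011110


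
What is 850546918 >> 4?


0b110010101100100101000011100110 >> 4 = 0b11001010110010010100001110 = 53159182

53159182


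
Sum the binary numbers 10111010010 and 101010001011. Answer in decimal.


10111010010 + 101010001011 = 1000001011101 = 4189

4189


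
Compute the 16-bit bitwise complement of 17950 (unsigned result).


~0b100011000011110 = 0b1011100111100001 = 47585 (16-bit unsigned)

47585


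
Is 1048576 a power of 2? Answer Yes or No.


0b100000000000000000000. Only one bit set => Yes

Yes


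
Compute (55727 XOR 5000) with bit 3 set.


Step 1: 55727 ^ 5000 = 51751
Step 2: 51751 | (1 << 3) = 51751 | 8 = 51759

51759


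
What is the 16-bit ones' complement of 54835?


54835 ^ 65535 = 10700

10700


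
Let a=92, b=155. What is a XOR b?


92 ^ 155 = 199

199


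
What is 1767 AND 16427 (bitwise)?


0b11011100111 & 0b100000000101011 = 0b100011 = 35

35


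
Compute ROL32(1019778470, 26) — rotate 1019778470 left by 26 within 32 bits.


Rotate 0b111100110010001001010110100110 left by 26 (32-bit) = 0b10011000111100110010001001010110 = 2566070870

2566070870


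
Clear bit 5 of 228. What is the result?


228 & ~(1 << 5) = 196

196


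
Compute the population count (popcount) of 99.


0b1100011 has 4 set bits

4


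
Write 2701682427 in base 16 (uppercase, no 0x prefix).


2701682427 = A10866FB hex

A10866FB


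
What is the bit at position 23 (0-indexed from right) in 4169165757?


0b11111000100000000110101110111101, position 23 = 1

1


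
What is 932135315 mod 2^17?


932135315 & 131071 = 82323

82323


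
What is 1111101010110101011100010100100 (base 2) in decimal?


1111101010110101011100010100100 in decimal = 2103097508

2103097508


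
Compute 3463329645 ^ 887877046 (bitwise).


0b11001110011011100011011101101101 ^ 0b110100111010111110110110110110 = 0b11111010100001011101101011011011 = 4203076315

4203076315


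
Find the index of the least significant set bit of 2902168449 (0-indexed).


0b10101100111110111001001110000001. Lowest set bit at position 0

0


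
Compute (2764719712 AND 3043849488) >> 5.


Step 1: 2764719712 & 3043849488 = 2756199424
Step 2: 2756199424 >> 5 = 86131232

86131232


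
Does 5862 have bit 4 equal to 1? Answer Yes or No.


0b1011011100110, bit 4 = 0. No

No


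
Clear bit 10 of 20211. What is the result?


20211 & ~(1 << 10) = 19187

19187


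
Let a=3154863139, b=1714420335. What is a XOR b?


3154863139 ^ 1714420335 = 3659832908

3659832908


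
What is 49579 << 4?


0b1100000110101011 << 4 = 0b11000001101010110000 = 793264

793264


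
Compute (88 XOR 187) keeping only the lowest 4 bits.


Step 1: 88 ^ 187 = 227
Step 2: 227 & 15 = 3

3


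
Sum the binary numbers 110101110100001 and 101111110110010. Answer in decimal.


110101110100001 + 101111110110010 = 1100101101010011 = 52051

52051


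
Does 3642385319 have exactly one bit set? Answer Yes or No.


0b11011001000110100110001110100111. Multiple bits set => No

No


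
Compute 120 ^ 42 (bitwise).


0b1111000 ^ 0b101010 = 0b1010010 = 82

82


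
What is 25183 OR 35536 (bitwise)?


0b110001001011111 | 0b1000101011010000 = 0b1110101011011111 = 60127

60127


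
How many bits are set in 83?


0b1010011 has 4 set bits

4


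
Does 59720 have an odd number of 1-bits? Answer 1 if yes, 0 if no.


0b1110100101001000 has 7 ones => parity 1

1


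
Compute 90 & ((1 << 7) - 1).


90 & 127 = 90

90


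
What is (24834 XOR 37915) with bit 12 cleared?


Step 1: 24834 ^ 37915 = 62745
Step 2: 62745 & ~(1 << 12) = 58649

58649


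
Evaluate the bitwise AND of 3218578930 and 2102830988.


0b10111111110101111001110111110010 & 0b1111101010101101010011110001100 = 0b111101010101101000010110000000 = 1029080448

1029080448


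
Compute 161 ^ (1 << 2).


161 ^ (1 << 2) = 161 ^ 4 = 165

165


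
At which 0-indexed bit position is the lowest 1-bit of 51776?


0b1100101001000000. Lowest set bit at position 6

6


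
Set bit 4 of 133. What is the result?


133 | (1 << 4) = 133 | 16 = 149

149


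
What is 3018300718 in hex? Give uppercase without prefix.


3018300718 = B3E79D2E hex

B3E79D2E


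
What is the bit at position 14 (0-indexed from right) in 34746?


0b1000011110111010, position 14 = 0

0


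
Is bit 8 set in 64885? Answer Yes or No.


0b1111110101110101, bit 8 = 1. Yes

Yes


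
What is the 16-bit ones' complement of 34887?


34887 ^ 65535 = 30648

30648


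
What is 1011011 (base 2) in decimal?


1011011 in decimal = 91

91


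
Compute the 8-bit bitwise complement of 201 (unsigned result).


~0b11001001 = 0b110110 = 54 (8-bit unsigned)

54


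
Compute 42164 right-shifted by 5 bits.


0b1010010010110100 >> 5 = 0b10100100101 = 1317

1317


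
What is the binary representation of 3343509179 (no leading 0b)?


3343509179 = 11000111010010011110011010111011 in binary

11000111010010011110011010111011


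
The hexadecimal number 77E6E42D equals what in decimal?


77E6E42D hex = 2011620397 decimal

2011620397


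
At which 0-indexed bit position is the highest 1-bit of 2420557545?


0b10010000010001101100011011101001. Highest set bit at position 31

31


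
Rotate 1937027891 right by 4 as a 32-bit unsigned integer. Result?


Rotate 0b1110011011101001011001100110011 right by 4 (32-bit) = 0b110111001101110100101100110011 = 926370611

926370611


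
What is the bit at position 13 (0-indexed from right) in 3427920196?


0b11001100010100011110100101000100, position 13 = 1

1


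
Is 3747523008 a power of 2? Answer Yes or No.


0b11011111010111101010100111000000. Multiple bits set => No

No


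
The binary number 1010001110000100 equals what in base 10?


1010001110000100 in decimal = 41860

41860


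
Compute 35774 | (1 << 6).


35774 | (1 << 6) = 35774 | 64 = 35838

35838


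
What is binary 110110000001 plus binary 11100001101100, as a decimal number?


110110000001 + 11100001101100 = 100010111101101 = 17901

17901


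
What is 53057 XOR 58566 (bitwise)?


0b1100111101000001 ^ 0b1110010011000110 = 0b10101110000111 = 11143

11143


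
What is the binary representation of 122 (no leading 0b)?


122 = 1111010 in binary

1111010


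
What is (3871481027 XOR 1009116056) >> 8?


Step 1: 3871481027 ^ 1009116056 = 3672637275
Step 2: 3672637275 >> 8 = 14346239

14346239


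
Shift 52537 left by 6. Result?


0b1100110100111001 << 6 = 0b1100110100111001000000 = 3362368

3362368


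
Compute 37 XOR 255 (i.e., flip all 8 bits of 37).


37 ^ 255 = 218

218


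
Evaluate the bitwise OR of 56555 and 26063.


0b1101110011101011 | 0b110010111001111 = 0b1111110111101111 = 65007

65007


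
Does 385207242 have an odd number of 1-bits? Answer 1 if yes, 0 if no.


0b10110111101011100101111001010 has 18 ones => parity 0

0


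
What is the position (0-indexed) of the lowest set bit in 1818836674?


0b1101100011010010011111011000010. Lowest set bit at position 1

1


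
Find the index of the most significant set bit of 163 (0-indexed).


0b10100011. Highest set bit at position 7

7


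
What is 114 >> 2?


0b1110010 >> 2 = 0b11100 = 28

28


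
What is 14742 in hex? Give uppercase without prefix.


14742 = 3996 hex

3996


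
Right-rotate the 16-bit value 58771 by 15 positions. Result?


Rotate 0b1110010110010011 right by 15 (16-bit) = 0b1100101100100111 = 52007

52007


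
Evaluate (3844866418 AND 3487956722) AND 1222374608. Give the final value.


Step 1: 3844866418 & 3487956722 = 3307470962
Step 2: 3307470962 & 1222374608 = 1073741904

1073741904


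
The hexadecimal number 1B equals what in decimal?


1B hex = 27 decimal

27


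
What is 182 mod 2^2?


182 & 3 = 2

2


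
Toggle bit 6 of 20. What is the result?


20 ^ (1 << 6) = 20 ^ 64 = 84

84


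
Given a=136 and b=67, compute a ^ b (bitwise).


136 ^ 67 = 203

203


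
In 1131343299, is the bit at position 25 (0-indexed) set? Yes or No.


0b1000011011011101110110111000011, bit 25 = 1. Yes

Yes


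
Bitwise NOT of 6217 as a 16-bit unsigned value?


~0b1100001001001 = 0b1110011110110110 = 59318 (16-bit unsigned)

59318


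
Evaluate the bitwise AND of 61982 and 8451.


0b1111001000011110 & 0b10000100000011 = 0b10000000000010 = 8194

8194


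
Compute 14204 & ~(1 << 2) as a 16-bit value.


14204 & ~(1 << 2) = 14200

14200


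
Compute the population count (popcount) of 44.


0b101100 has 3 set bits

3


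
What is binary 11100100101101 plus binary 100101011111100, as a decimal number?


11100100101101 + 100101011111100 = 1000010000101001 = 33833

33833


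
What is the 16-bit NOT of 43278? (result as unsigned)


~0b1010100100001110 = 0b101011011110001 = 22257 (16-bit unsigned)

22257


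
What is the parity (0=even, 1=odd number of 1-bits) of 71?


0b1000111 has 4 ones => parity 0

0


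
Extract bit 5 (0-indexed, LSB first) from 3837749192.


0b11100100101111110110011111001000, position 5 = 0

0


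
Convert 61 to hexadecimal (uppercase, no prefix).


61 = 3D hex

3D


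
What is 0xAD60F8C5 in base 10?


AD60F8C5 hex = 2908813509 decimal

2908813509


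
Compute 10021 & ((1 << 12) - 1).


10021 & 4095 = 1829

1829


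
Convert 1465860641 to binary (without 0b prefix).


1465860641 = 1010111010111110100001000100001 in binary

1010111010111110100001000100001


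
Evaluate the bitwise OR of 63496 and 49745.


0b1111100000001000 | 0b1100001001010001 = 0b1111101001011001 = 64089

64089


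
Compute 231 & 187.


0b11100111 & 0b10111011 = 0b10100011 = 163

163


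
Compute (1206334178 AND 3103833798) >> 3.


Step 1: 1206334178 & 3103833798 = 16790210
Step 2: 16790210 >> 3 = 2098776

2098776


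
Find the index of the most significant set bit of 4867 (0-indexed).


0b1001100000011. Highest set bit at position 12

12


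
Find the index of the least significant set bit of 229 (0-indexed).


0b11100101. Lowest set bit at position 0

0


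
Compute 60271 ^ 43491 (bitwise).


0b1110101101101111 ^ 0b1010100111100011 = 0b100001010001100 = 17036

17036


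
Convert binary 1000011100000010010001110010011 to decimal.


1000011100000010010001110010011 in decimal = 1132536723

1132536723


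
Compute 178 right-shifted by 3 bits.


0b10110010 >> 3 = 0b10110 = 22

22


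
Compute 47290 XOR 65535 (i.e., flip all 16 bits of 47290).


47290 ^ 65535 = 18245

18245


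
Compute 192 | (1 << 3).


192 | (1 << 3) = 192 | 8 = 200

200


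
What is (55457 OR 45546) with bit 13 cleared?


Step 1: 55457 | 45546 = 63979
Step 2: 63979 & ~(1 << 13) = 55787

55787


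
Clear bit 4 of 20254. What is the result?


20254 & ~(1 << 4) = 20238

20238


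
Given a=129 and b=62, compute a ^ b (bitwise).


129 ^ 62 = 191

191


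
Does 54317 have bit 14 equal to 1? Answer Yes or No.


0b1101010000101101, bit 14 = 1. Yes

Yes


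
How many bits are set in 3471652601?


0b11001110111011010011011011111001 has 21 set bits

21


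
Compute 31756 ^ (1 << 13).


31756 ^ (1 << 13) = 31756 ^ 8192 = 23564

23564


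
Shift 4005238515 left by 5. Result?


0b11101110101110110001011011110011 << 5 = 0b1110111010111011000101101111001100000 = 128167632480

128167632480


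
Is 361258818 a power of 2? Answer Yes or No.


0b10101100010000101111101000010. Multiple bits set => No

No


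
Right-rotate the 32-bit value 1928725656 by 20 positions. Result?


Rotate 0b1110010111101100000010010011000 right by 20 (32-bit) = 0b1100000010010011000011100101111 = 1615431471

1615431471


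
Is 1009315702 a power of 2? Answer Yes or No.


0b111100001010001110111101110110. Multiple bits set => No

No


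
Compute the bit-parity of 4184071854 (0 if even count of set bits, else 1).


0b11111001011000111101111010101110 has 21 ones => parity 1

1


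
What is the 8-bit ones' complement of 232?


232 ^ 255 = 23

23


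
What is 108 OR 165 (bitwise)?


0b1101100 | 0b10100101 = 0b11101101 = 237

237


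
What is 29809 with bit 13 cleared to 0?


29809 & ~(1 << 13) = 21617

21617


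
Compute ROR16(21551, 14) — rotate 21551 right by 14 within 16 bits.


Rotate 0b101010000101111 right by 14 (16-bit) = 0b101000010111101 = 20669

20669


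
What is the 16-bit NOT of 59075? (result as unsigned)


~0b1110011011000011 = 0b1100100111100 = 6460 (16-bit unsigned)

6460


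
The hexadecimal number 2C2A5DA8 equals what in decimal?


2C2A5DA8 hex = 740973992 decimal

740973992


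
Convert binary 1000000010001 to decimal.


1000000010001 in decimal = 4113

4113


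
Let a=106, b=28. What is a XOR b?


106 ^ 28 = 118

118


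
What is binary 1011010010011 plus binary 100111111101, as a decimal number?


1011010010011 + 100111111101 = 10000010010000 = 8336

8336


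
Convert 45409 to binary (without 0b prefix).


45409 = 1011000101100001 in binary

1011000101100001


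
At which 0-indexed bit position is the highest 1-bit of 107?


0b1101011. Highest set bit at position 6

6


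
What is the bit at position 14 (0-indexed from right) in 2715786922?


0b10100001110111111001111010101010, position 14 = 0

0


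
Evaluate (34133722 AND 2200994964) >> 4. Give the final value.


Step 1: 34133722 & 2200994964 = 33588368
Step 2: 33588368 >> 4 = 2099273

2099273


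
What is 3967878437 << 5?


0b11101100100000010000010100100101 << 5 = 0b1110110010000001000001010010010100000 = 126972109984

126972109984


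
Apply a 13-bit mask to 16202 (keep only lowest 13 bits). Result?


16202 & 8191 = 8010

8010


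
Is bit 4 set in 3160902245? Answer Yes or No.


0b10111100011001111000101001100101, bit 4 = 0. No

No


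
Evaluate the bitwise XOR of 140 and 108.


0b10001100 ^ 0b1101100 = 0b11100000 = 224

224


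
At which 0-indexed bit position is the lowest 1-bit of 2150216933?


0b10000000001010011011010011100101. Lowest set bit at position 0

0


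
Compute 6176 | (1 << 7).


6176 | (1 << 7) = 6176 | 128 = 6304

6304


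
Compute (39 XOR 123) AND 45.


Step 1: 39 ^ 123 = 92
Step 2: 92 & 45 = 12

12


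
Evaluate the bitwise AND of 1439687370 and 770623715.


0b1010101110011111110001011001010 & 0b101101111011101100100011100011 = 0b101110011101100000011000010 = 97435842

97435842


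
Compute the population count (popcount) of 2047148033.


0b1111010000001010000000000000001 has 8 set bits

8


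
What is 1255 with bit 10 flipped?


1255 ^ (1 << 10) = 1255 ^ 1024 = 231

231


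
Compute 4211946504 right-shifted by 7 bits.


0b11111011000011010011010000001000 >> 7 = 0b1111101100001101001101000 = 32905832

32905832


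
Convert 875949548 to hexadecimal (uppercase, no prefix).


875949548 = 3435EDEC hex

3435EDEC


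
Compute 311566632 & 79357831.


0b10010100100100010000100101000 & 0b100101110101110011110000111 = 0b100100100010000100000000 = 9576704

9576704


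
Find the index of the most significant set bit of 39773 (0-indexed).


0b1001101101011101. Highest set bit at position 15

15


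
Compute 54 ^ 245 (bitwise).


0b110110 ^ 0b11110101 = 0b11000011 = 195

195


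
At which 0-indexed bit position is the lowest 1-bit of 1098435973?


0b1000001011110001100110110000101. Lowest set bit at position 0

0


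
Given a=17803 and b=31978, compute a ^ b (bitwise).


17803 ^ 31978 = 14689

14689


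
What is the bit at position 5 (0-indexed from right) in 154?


0b10011010, position 5 = 0

0


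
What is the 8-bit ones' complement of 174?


174 ^ 255 = 81

81


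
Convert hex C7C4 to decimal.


C7C4 hex = 51140 decimal

51140


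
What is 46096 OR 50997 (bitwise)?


0b1011010000010000 | 0b1100011100110101 = 0b1111011100110101 = 63285

63285


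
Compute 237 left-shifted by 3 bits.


0b11101101 << 3 = 0b11101101000 = 1896

1896


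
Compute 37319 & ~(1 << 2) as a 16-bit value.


37319 & ~(1 << 2) = 37315

37315


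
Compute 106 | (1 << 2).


106 | (1 << 2) = 106 | 4 = 110

110


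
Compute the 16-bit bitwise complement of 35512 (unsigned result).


~0b1000101010111000 = 0b111010101000111 = 30023 (16-bit unsigned)

30023


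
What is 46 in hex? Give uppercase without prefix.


46 = 2E hex

2E


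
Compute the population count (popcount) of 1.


0b1 has 1 set bits

1


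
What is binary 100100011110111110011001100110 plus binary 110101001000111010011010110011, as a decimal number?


100100011110111110011001100110 + 110101001000111010011010110011 = 1011001100111111000110100011001 = 1503628569

1503628569


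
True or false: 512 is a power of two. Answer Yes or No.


0b1000000000. Only one bit set => Yes

Yes


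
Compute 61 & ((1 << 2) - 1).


61 & 3 = 1

1


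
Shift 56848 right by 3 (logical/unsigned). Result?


0b1101111000010000 >> 3 = 0b1101111000010 = 7106

7106


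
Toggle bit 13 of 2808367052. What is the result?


2808367052 ^ (1 << 13) = 2808367052 ^ 8192 = 2808375244

2808375244


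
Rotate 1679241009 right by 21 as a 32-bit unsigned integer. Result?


Rotate 0b1100100000101110010111100110001 right by 21 (32-bit) = 0b10111001011110011000101100100000 = 3111750432

3111750432


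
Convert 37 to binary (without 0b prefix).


37 = 100101 in binary

100101


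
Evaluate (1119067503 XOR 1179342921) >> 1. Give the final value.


Step 1: 1119067503 ^ 1179342921 = 83412262
Step 2: 83412262 >> 1 = 41706131

41706131


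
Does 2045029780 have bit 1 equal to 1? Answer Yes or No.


0b1111001111001001010110110010100, bit 1 = 0. No

No


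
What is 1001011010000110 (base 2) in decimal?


1001011010000110 in decimal = 38534

38534


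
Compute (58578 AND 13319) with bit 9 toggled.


Step 1: 58578 & 13319 = 9218
Step 2: 9218 ^ (1 << 9) = 9218 ^ 512 = 9730

9730


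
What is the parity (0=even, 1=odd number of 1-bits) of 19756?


0b100110100101100 has 7 ones => parity 1

1


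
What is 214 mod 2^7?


214 & 127 = 86

86


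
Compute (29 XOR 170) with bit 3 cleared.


Step 1: 29 ^ 170 = 183
Step 2: 183 & ~(1 << 3) = 183

183


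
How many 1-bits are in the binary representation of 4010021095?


0b11101111000001000001000011100111 has 15 set bits

15


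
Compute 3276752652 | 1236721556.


0b11000011010011110100011100001100 | 0b1001001101101101101111110010100 = 0b11001011111111111101111110011100 = 3422543772

3422543772


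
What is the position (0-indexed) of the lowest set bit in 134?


0b10000110. Lowest set bit at position 1

1


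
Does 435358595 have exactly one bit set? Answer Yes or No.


0b11001111100110000101110000011. Multiple bits set => No

No


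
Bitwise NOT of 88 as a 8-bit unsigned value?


~0b1011000 = 0b10100111 = 167 (8-bit unsigned)

167


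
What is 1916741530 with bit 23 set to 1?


1916741530 | (1 << 23) = 1916741530 | 8388608 = 1925130138

1925130138


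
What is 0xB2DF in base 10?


B2DF hex = 45791 decimal

45791


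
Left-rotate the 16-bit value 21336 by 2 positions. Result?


Rotate 0b101001101011000 left by 2 (16-bit) = 0b100110101100001 = 19809

19809


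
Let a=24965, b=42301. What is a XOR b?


24965 ^ 42301 = 50360

50360


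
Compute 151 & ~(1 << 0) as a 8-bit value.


151 & ~(1 << 0) = 150

150


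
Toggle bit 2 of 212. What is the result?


212 ^ (1 << 2) = 212 ^ 4 = 208

208


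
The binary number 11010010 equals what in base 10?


11010010 in decimal = 210

210


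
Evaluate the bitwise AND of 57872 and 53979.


0b1110001000010000 & 0b1101001011011011 = 0b1100001000010000 = 49680

49680


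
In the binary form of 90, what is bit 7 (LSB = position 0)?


0b1011010, position 7 = 0

0


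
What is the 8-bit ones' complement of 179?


179 ^ 255 = 76

76


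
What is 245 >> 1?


0b11110101 >> 1 = 0b1111010 = 122

122


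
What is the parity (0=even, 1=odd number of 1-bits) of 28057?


0b110110110011001 has 9 ones => parity 1

1


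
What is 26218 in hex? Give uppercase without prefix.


26218 = 666A hex

666A


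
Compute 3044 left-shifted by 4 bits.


0b101111100100 << 4 = 0b1011111001000000 = 48704

48704


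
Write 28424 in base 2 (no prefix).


28424 = 110111100001000 in binary

110111100001000


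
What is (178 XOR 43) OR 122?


Step 1: 178 ^ 43 = 153
Step 2: 153 | 122 = 251

251


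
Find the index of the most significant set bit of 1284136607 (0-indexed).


0b1001100100010100101111010011111. Highest set bit at position 30

30


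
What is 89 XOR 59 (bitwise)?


0b1011001 ^ 0b111011 = 0b1100010 = 98

98


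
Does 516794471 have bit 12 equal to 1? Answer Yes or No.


0b11110110011011010100001100111, bit 12 = 0. No

No


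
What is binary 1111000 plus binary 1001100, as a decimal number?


1111000 + 1001100 = 11000100 = 196

196


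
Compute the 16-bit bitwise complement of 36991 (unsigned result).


~0b1001000001111111 = 0b110111110000000 = 28544 (16-bit unsigned)

28544


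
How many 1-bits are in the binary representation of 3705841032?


0b11011100111000101010010110001000 has 15 set bits

15


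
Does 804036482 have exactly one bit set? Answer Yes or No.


0b101111111011001001111110000010. Multiple bits set => No

No


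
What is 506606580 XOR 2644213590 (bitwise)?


0b11110001100100011001111110100 ^ 0b10011101100110110111111101010110 = 0b10000011101010010100110010100010 = 2208910498

2208910498


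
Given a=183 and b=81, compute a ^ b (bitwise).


183 ^ 81 = 230

230


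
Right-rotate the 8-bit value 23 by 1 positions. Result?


Rotate 0b10111 right by 1 (8-bit) = 0b10001011 = 139

139


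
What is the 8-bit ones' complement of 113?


113 ^ 255 = 142

142


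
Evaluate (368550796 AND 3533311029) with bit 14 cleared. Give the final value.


Step 1: 368550796 & 3533311029 = 278003716
Step 2: 278003716 & ~(1 << 14) = 278003716

278003716


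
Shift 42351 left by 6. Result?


0b1010010101101111 << 6 = 0b1010010101101111000000 = 2710464

2710464


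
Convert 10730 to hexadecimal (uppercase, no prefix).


10730 = 29EA hex

29EA


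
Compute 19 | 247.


0b10011 | 0b11110111 = 0b11110111 = 247

247


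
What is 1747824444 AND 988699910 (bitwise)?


0b1101000001011011010111100111100 & 0b111010111011100101110100000110 = 0b101000001011000000110100000100 = 673975556

673975556


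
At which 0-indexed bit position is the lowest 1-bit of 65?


0b1000001. Lowest set bit at position 0

0


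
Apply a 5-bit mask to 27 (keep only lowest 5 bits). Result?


27 & 31 = 27

27


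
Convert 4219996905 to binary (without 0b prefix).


4219996905 = 11111011100010000000101011101001 in binary

11111011100010000000101011101001


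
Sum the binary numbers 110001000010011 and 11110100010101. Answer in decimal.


110001000010011 + 11110100010101 = 1001111100101000 = 40744

40744


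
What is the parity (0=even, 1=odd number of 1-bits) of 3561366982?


0b11010100010001100010010111000110 has 14 ones => parity 0

0


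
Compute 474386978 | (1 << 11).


474386978 | (1 << 11) = 474386978 | 2048 = 474389026

474389026


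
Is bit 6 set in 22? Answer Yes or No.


0b10110, bit 6 = 0. No

No


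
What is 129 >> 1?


0b10000001 >> 1 = 0b1000000 = 64

64


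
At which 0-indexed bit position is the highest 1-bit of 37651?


0b1001001100010011. Highest set bit at position 15

15


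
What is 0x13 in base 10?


13 hex = 19 decimal

19


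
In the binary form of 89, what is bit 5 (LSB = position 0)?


0b1011001, position 5 = 0

0


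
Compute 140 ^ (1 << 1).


140 ^ (1 << 1) = 140 ^ 2 = 142

142


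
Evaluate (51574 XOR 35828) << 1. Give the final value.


Step 1: 51574 ^ 35828 = 17026
Step 2: 17026 << 1 = 34052

34052


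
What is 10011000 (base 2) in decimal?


10011000 in decimal = 152

152


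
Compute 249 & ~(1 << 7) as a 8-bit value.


249 & ~(1 << 7) = 121

121


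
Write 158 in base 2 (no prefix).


158 = 10011110 in binary

10011110


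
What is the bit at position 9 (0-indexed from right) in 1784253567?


0b1101010010110011000110001111111, position 9 = 0

0


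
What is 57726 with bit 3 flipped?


57726 ^ (1 << 3) = 57726 ^ 8 = 57718

57718


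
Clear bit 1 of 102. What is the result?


102 & ~(1 << 1) = 100

100


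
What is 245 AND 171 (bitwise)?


0b11110101 & 0b10101011 = 0b10100001 = 161

161


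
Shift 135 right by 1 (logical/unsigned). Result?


0b10000111 >> 1 = 0b1000011 = 67

67


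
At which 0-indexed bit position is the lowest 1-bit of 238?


0b11101110. Lowest set bit at position 1

1


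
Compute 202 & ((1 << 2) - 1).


202 & 3 = 2

2


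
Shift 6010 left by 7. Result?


0b1011101111010 << 7 = 0b10111011110100000000 = 769280

769280


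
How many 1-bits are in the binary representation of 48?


0b110000 has 2 set bits

2


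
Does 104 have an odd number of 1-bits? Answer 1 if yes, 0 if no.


0b1101000 has 3 ones => parity 1

1


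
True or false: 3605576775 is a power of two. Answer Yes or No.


0b11010110111010001011110001000111. Multiple bits set => No

No


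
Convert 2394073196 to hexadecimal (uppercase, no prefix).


2394073196 = 8EB2A86C hex

8EB2A86C


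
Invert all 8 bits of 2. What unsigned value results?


2 ^ 255 = 253

253


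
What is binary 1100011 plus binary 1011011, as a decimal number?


1100011 + 1011011 = 10111110 = 190

190


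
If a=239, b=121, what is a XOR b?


239 ^ 121 = 150

150


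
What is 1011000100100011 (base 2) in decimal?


1011000100100011 in decimal = 45347

45347


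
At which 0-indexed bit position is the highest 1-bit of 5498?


0b1010101111010. Highest set bit at position 12

12


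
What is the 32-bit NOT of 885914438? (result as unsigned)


~0b110100110011011111101101000110 = 0b11001011001100100000010010111001 = 3409052857 (32-bit unsigned)

3409052857


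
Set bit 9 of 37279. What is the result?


37279 | (1 << 9) = 37279 | 512 = 37791

37791


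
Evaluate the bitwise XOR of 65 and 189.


0b1000001 ^ 0b10111101 = 0b11111100 = 252

252


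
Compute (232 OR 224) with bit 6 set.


Step 1: 232 | 224 = 232
Step 2: 232 | (1 << 6) = 232 | 64 = 232

232


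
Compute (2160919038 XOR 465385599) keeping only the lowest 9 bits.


Step 1: 2160919038 ^ 465385599 = 2607823233
Step 2: 2607823233 & 511 = 385

385


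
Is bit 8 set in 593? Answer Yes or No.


0b1001010001, bit 8 = 0. No

No


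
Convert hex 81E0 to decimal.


81E0 hex = 33248 decimal

33248


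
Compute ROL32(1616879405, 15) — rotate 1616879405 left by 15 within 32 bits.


Rotate 0b1100000010111111001111100101101 left by 15 (32-bit) = 0b11001111100101101011000000101111 = 3482759215

3482759215


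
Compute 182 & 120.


0b10110110 & 0b1111000 = 0b110000 = 48

48


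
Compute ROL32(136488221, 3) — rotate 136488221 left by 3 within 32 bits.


Rotate 0b1000001000101010010100011101 left by 3 (32-bit) = 0b1000001000101010010100011101000 = 1091905768

1091905768


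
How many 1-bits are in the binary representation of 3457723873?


0b11001110000110001010110111100001 has 16 set bits

16


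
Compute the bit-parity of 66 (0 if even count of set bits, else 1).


0b1000010 has 2 ones => parity 0

0


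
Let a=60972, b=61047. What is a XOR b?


60972 ^ 61047 = 91

91


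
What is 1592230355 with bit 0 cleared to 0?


1592230355 & ~(1 << 0) = 1592230354

1592230354


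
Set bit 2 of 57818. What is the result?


57818 | (1 << 2) = 57818 | 4 = 57822

57822


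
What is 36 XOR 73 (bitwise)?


0b100100 ^ 0b1001001 = 0b1101101 = 109

109


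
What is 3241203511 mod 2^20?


3241203511 & 1048575 = 55095

55095


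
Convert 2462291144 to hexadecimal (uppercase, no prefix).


2462291144 = 92C394C8 hex

92C394C8


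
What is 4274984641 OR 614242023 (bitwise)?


0b11111110110011110001011011000001 | 0b100100100111001001011011100111 = 0b11111110110111111001011011100111 = 4276066023

4276066023


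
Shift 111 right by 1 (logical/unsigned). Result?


0b1101111 >> 1 = 0b110111 = 55

55


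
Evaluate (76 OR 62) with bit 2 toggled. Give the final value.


Step 1: 76 | 62 = 126
Step 2: 126 ^ (1 << 2) = 126 ^ 4 = 122

122


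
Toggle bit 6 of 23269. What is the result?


23269 ^ (1 << 6) = 23269 ^ 64 = 23205

23205


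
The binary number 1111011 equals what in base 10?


1111011 in decimal = 123

123


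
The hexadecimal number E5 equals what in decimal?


E5 hex = 229 decimal

229


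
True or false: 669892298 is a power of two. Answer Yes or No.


0b100111111011011011111011001010. Multiple bits set => No

No


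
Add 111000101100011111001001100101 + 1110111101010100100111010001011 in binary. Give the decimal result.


111000101100011111001001100101 + 1110111101010100100111010001011 = 10110000010111000100000011110000 = 2958835952

2958835952


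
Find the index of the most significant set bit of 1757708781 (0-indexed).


0b1101000110001001000000111101101. Highest set bit at position 30

30


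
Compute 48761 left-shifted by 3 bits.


0b1011111001111001 << 3 = 0b1011111001111001000 = 390088

390088


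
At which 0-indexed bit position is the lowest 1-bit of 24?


0b11000. Lowest set bit at position 3

3


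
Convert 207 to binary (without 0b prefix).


207 = 11001111 in binary

11001111


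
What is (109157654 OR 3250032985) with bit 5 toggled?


Step 1: 109157654 | 3250032985 = 3350699359
Step 2: 3350699359 ^ (1 << 5) = 3350699359 ^ 32 = 3350699391

3350699391


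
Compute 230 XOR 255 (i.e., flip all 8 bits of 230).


230 ^ 255 = 25

25


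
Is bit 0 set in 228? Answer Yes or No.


0b11100100, bit 0 = 0. No

No


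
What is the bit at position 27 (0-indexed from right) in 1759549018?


0b1101000111000001001011001011010, position 27 = 1

1


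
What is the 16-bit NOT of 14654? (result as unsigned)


~0b11100100111110 = 0b1100011011000001 = 50881 (16-bit unsigned)

50881


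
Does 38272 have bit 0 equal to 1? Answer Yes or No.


0b1001010110000000, bit 0 = 0. No

No


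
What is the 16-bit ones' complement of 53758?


53758 ^ 65535 = 11777

11777


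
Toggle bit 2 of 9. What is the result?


9 ^ (1 << 2) = 9 ^ 4 = 13

13


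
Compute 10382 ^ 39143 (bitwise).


0b10100010001110 ^ 0b1001100011100111 = 0b1011000001101001 = 45161

45161


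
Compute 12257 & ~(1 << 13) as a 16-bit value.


12257 & ~(1 << 13) = 4065

4065


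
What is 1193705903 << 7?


0b1000111001001101000000110101111 << 7 = 0b10001110010011010000001101011110000000 = 152794355584

152794355584


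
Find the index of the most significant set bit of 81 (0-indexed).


0b1010001. Highest set bit at position 6

6


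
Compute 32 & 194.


0b100000 & 0b11000010 = 0b0 = 0

0


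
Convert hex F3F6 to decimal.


F3F6 hex = 62454 decimal

62454


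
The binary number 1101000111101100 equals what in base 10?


1101000111101100 in decimal = 53740

53740


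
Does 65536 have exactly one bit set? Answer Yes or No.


0b10000000000000000. Only one bit set => Yes

Yes


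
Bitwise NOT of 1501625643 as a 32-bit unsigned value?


~0b1011001100000001111110100101011 = 0b10100110011111110000001011010100 = 2793341652 (32-bit unsigned)

2793341652


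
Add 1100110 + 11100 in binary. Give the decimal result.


1100110 + 11100 = 10000010 = 130

130


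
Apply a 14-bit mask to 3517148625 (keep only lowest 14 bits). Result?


3517148625 & 16383 = 11729

11729


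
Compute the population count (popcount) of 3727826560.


0b11011110001100100001111010000000 has 14 set bits

14


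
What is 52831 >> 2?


0b1100111001011111 >> 2 = 0b11001110010111 = 13207

13207


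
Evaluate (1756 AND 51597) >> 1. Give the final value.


Step 1: 1756 & 51597 = 140
Step 2: 140 >> 1 = 70

70


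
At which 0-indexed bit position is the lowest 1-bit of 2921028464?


0b10101110000110110101101101110000. Lowest set bit at position 4

4


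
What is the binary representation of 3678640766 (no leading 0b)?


3678640766 = 11011011010000111001101001111110 in binary

11011011010000111001101001111110


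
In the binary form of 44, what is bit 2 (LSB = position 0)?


0b101100, position 2 = 1

1


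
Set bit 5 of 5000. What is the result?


5000 | (1 << 5) = 5000 | 32 = 5032

5032


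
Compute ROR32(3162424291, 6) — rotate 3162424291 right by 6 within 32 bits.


Rotate 0b10111100011111101100001111100011 right by 6 (32-bit) = 0b10001110111100011111101100001111 = 2398223119

2398223119


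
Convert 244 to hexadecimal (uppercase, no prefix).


244 = F4 hex

F4


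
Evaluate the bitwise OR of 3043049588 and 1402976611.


0b10110101011000010100000001110100 | 0b1010011100111111011100101100011 = 0b11110111111111111111100101110111 = 4160747895

4160747895


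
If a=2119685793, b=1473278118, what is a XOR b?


2119685793 ^ 1473278118 = 696755719

696755719


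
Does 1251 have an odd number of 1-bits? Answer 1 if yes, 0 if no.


0b10011100011 has 6 ones => parity 0

0


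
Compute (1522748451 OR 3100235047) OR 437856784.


Step 1: 1522748451 | 3100235047 = 4207664423
Step 2: 4207664423 | 437856784 = 4208721719

4208721719


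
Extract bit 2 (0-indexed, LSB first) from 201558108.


0b1100000000111000100001011100, position 2 = 1

1


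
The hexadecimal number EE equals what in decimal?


EE hex = 238 decimal

238


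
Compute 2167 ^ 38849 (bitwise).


0b100001110111 ^ 0b1001011111000001 = 0b1001111110110110 = 40886

40886


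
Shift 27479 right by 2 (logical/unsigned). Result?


0b110101101010111 >> 2 = 0b1101011010101 = 6869

6869


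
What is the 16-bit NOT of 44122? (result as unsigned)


~0b1010110001011010 = 0b101001110100101 = 21413 (16-bit unsigned)

21413


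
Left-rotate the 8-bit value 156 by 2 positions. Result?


Rotate 0b10011100 left by 2 (8-bit) = 0b1110010 = 114

114


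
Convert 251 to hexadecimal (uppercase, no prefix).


251 = FB hex

FB


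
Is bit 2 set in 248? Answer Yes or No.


0b11111000, bit 2 = 0. No

No


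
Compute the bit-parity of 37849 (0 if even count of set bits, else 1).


0b1001001111011001 has 9 ones => parity 1

1


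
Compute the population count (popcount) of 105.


0b1101001 has 4 set bits

4


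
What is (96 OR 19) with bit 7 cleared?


Step 1: 96 | 19 = 115
Step 2: 115 & ~(1 << 7) = 115

115


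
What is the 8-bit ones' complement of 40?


40 ^ 255 = 215

215


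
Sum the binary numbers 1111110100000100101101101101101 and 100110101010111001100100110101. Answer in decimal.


1111110100000100101101101101101 + 100110101010111001100100110101 = 10100101001011011111010010100010 = 2771252386

2771252386


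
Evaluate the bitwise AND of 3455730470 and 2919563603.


0b11001101111110100100001100100110 & 0b10101110000001010000000101010011 = 0b10001100000000000000000100000010 = 2348810498

2348810498


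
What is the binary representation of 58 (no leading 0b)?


58 = 111010 in binary

111010


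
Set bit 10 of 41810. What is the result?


41810 | (1 << 10) = 41810 | 1024 = 42834

42834


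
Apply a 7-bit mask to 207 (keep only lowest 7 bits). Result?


207 & 127 = 79

79


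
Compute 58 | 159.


0b111010 | 0b10011111 = 0b10111111 = 191

191


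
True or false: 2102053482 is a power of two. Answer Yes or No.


0b1111101010010101100101001101010. Multiple bits set => No

No
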